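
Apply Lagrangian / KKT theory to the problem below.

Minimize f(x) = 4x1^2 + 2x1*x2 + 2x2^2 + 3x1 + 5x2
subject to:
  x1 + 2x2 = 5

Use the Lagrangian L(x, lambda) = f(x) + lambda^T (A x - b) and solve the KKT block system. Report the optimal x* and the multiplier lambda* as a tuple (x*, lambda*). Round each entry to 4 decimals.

Form the Lagrangian:
  L(x, lambda) = (1/2) x^T Q x + c^T x + lambda^T (A x - b)
Stationarity (grad_x L = 0): Q x + c + A^T lambda = 0.
Primal feasibility: A x = b.

This gives the KKT block system:
  [ Q   A^T ] [ x     ]   [-c ]
  [ A    0  ] [ lambda ] = [ b ]

Solving the linear system:
  x*      = (-0.0714, 2.5357)
  lambda* = (-7.5)
  f(x*)   = 24.9821

x* = (-0.0714, 2.5357), lambda* = (-7.5)


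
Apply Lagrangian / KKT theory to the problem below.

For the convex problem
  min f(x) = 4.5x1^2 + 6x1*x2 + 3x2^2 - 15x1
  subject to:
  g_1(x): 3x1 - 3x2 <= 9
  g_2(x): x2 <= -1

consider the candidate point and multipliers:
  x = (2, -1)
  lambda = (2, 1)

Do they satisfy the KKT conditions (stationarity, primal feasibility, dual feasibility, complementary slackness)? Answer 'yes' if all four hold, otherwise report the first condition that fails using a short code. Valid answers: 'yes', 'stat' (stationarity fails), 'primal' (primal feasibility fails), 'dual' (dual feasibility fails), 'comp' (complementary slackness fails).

Gradient of f: grad f(x) = Q x + c = (-3, 6)
Constraint values g_i(x) = a_i^T x - b_i:
  g_1((2, -1)) = 0
  g_2((2, -1)) = 0
Stationarity residual: grad f(x) + sum_i lambda_i a_i = (3, 1)
  -> stationarity FAILS
Primal feasibility (all g_i <= 0): OK
Dual feasibility (all lambda_i >= 0): OK
Complementary slackness (lambda_i * g_i(x) = 0 for all i): OK

Verdict: the first failing condition is stationarity -> stat.

stat


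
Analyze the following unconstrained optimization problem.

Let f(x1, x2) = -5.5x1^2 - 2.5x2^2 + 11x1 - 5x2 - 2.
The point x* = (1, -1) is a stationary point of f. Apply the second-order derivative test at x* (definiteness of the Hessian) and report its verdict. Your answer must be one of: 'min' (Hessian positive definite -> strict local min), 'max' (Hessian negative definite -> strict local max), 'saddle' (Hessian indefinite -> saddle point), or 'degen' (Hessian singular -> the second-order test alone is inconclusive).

Compute the Hessian H = grad^2 f:
  H = [[-11, 0], [0, -5]]
Verify stationarity: grad f(x*) = H x* + g = (0, 0).
Eigenvalues of H: -11, -5.
Both eigenvalues < 0, so H is negative definite -> x* is a strict local max.

max


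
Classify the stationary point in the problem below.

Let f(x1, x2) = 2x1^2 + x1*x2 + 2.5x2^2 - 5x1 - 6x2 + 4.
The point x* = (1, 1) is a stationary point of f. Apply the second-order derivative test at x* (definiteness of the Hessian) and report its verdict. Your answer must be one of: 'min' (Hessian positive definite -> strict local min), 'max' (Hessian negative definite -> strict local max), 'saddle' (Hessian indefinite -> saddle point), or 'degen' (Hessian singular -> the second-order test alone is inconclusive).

Compute the Hessian H = grad^2 f:
  H = [[4, 1], [1, 5]]
Verify stationarity: grad f(x*) = H x* + g = (0, 0).
Eigenvalues of H: 3.382, 5.618.
Both eigenvalues > 0, so H is positive definite -> x* is a strict local min.

min


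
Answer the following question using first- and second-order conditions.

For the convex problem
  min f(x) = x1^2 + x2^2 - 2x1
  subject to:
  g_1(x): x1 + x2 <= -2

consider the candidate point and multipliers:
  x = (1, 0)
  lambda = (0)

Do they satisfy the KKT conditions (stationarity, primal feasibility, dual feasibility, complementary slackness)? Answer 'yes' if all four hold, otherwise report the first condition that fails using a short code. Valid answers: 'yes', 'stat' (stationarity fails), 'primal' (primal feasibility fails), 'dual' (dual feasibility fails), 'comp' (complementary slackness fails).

Gradient of f: grad f(x) = Q x + c = (0, 0)
Constraint values g_i(x) = a_i^T x - b_i:
  g_1((1, 0)) = 3
Stationarity residual: grad f(x) + sum_i lambda_i a_i = (0, 0)
  -> stationarity OK
Primal feasibility (all g_i <= 0): FAILS
Dual feasibility (all lambda_i >= 0): OK
Complementary slackness (lambda_i * g_i(x) = 0 for all i): OK

Verdict: the first failing condition is primal_feasibility -> primal.

primal


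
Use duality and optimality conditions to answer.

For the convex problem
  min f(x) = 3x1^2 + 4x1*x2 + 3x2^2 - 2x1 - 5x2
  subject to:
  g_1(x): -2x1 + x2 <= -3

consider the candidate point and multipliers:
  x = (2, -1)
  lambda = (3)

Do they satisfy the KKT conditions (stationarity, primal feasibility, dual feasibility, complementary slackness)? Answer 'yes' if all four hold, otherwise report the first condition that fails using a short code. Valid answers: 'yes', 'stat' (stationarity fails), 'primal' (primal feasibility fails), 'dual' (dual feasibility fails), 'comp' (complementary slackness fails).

Gradient of f: grad f(x) = Q x + c = (6, -3)
Constraint values g_i(x) = a_i^T x - b_i:
  g_1((2, -1)) = -2
Stationarity residual: grad f(x) + sum_i lambda_i a_i = (0, 0)
  -> stationarity OK
Primal feasibility (all g_i <= 0): OK
Dual feasibility (all lambda_i >= 0): OK
Complementary slackness (lambda_i * g_i(x) = 0 for all i): FAILS

Verdict: the first failing condition is complementary_slackness -> comp.

comp


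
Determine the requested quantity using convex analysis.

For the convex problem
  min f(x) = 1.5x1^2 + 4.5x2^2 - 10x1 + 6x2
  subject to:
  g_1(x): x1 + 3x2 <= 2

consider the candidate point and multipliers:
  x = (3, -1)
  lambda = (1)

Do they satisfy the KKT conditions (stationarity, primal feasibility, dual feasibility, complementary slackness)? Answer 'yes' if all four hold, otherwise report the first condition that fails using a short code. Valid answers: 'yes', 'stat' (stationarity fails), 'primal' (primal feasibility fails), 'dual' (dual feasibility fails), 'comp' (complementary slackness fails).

Gradient of f: grad f(x) = Q x + c = (-1, -3)
Constraint values g_i(x) = a_i^T x - b_i:
  g_1((3, -1)) = -2
Stationarity residual: grad f(x) + sum_i lambda_i a_i = (0, 0)
  -> stationarity OK
Primal feasibility (all g_i <= 0): OK
Dual feasibility (all lambda_i >= 0): OK
Complementary slackness (lambda_i * g_i(x) = 0 for all i): FAILS

Verdict: the first failing condition is complementary_slackness -> comp.

comp


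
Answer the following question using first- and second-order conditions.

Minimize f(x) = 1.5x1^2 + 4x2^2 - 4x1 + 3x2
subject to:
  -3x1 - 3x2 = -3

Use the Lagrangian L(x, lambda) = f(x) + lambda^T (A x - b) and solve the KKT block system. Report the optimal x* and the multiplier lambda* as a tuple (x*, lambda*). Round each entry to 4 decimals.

Form the Lagrangian:
  L(x, lambda) = (1/2) x^T Q x + c^T x + lambda^T (A x - b)
Stationarity (grad_x L = 0): Q x + c + A^T lambda = 0.
Primal feasibility: A x = b.

This gives the KKT block system:
  [ Q   A^T ] [ x     ]   [-c ]
  [ A    0  ] [ lambda ] = [ b ]

Solving the linear system:
  x*      = (1.3636, -0.3636)
  lambda* = (0.0303)
  f(x*)   = -3.2273

x* = (1.3636, -0.3636), lambda* = (0.0303)


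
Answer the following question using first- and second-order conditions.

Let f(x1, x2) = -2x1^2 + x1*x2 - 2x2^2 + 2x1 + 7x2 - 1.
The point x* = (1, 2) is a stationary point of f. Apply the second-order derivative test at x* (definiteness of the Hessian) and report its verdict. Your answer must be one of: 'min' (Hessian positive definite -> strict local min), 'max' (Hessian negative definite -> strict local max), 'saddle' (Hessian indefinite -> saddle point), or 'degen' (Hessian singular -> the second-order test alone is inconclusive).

Compute the Hessian H = grad^2 f:
  H = [[-4, 1], [1, -4]]
Verify stationarity: grad f(x*) = H x* + g = (0, 0).
Eigenvalues of H: -5, -3.
Both eigenvalues < 0, so H is negative definite -> x* is a strict local max.

max


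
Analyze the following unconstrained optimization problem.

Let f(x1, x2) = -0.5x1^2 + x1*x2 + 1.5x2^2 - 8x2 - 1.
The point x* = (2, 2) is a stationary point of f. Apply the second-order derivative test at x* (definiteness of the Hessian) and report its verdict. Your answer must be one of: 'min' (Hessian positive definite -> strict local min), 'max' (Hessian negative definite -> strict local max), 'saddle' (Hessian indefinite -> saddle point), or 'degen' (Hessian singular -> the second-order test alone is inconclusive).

Compute the Hessian H = grad^2 f:
  H = [[-1, 1], [1, 3]]
Verify stationarity: grad f(x*) = H x* + g = (0, 0).
Eigenvalues of H: -1.2361, 3.2361.
Eigenvalues have mixed signs, so H is indefinite -> x* is a saddle point.

saddle


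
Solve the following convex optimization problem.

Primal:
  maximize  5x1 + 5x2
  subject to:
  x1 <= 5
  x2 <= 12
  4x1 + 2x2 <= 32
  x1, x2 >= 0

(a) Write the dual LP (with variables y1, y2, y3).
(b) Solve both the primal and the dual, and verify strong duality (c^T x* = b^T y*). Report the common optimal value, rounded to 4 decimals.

The standard primal-dual pair for 'max c^T x s.t. A x <= b, x >= 0' is:
  Dual:  min b^T y  s.t.  A^T y >= c,  y >= 0.

So the dual LP is:
  minimize  5y1 + 12y2 + 32y3
  subject to:
    y1 + 4y3 >= 5
    y2 + 2y3 >= 5
    y1, y2, y3 >= 0

Solving the primal: x* = (2, 12).
  primal value c^T x* = 70.
Solving the dual: y* = (0, 2.5, 1.25).
  dual value b^T y* = 70.
Strong duality: c^T x* = b^T y*. Confirmed.

70


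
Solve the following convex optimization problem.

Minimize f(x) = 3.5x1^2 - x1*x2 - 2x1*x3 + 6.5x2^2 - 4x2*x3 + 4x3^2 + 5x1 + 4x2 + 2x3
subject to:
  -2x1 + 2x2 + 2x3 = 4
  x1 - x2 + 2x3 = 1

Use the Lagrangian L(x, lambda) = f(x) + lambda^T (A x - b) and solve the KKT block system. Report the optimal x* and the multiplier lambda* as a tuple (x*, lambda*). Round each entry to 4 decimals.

Form the Lagrangian:
  L(x, lambda) = (1/2) x^T Q x + c^T x + lambda^T (A x - b)
Stationarity (grad_x L = 0): Q x + c + A^T lambda = 0.
Primal feasibility: A x = b.

This gives the KKT block system:
  [ Q   A^T ] [ x     ]   [-c ]
  [ A    0  ] [ lambda ] = [ b ]

Solving the linear system:
  x*      = (-0.8333, 0.1667, 1)
  lambda* = (-2.8333, -2.6667)
  f(x*)   = 6.25

x* = (-0.8333, 0.1667, 1), lambda* = (-2.8333, -2.6667)


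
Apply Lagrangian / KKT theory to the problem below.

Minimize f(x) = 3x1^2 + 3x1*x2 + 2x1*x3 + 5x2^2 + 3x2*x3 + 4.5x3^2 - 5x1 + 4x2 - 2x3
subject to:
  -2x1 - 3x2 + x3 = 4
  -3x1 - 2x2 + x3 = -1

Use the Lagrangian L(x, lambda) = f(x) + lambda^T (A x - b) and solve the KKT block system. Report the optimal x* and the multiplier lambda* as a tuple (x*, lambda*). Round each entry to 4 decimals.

Form the Lagrangian:
  L(x, lambda) = (1/2) x^T Q x + c^T x + lambda^T (A x - b)
Stationarity (grad_x L = 0): Q x + c + A^T lambda = 0.
Primal feasibility: A x = b.

This gives the KKT block system:
  [ Q   A^T ] [ x     ]   [-c ]
  [ A    0  ] [ lambda ] = [ b ]

Solving the linear system:
  x*      = (2.3603, -2.6397, 0.8013)
  lambda* = (-8.8855, 6.8721)
  f(x*)   = 9.2256

x* = (2.3603, -2.6397, 0.8013), lambda* = (-8.8855, 6.8721)


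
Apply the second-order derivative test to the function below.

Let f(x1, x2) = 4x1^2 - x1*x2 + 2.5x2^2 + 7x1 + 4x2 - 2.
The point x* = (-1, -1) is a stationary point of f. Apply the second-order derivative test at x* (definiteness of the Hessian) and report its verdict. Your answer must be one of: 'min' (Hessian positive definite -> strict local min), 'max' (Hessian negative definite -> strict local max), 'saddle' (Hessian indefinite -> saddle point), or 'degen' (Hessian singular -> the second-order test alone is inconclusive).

Compute the Hessian H = grad^2 f:
  H = [[8, -1], [-1, 5]]
Verify stationarity: grad f(x*) = H x* + g = (0, 0).
Eigenvalues of H: 4.6972, 8.3028.
Both eigenvalues > 0, so H is positive definite -> x* is a strict local min.

min


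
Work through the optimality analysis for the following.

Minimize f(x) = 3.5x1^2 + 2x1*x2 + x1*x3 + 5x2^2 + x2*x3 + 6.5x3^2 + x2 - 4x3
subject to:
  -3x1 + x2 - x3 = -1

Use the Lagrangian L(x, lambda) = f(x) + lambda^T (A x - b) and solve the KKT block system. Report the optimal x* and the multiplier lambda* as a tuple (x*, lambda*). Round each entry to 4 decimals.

Form the Lagrangian:
  L(x, lambda) = (1/2) x^T Q x + c^T x + lambda^T (A x - b)
Stationarity (grad_x L = 0): Q x + c + A^T lambda = 0.
Primal feasibility: A x = b.

This gives the KKT block system:
  [ Q   A^T ] [ x     ]   [-c ]
  [ A    0  ] [ lambda ] = [ b ]

Solving the linear system:
  x*      = (0.1547, -0.1987, 0.3373)
  lambda* = (0.3408)
  f(x*)   = -0.6036

x* = (0.1547, -0.1987, 0.3373), lambda* = (0.3408)


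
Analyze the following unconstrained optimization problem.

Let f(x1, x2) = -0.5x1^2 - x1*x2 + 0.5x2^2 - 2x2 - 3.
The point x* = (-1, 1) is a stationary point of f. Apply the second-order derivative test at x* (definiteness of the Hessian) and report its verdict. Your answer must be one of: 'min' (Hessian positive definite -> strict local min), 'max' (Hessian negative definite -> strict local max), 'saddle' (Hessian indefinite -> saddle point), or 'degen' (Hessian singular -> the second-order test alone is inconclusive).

Compute the Hessian H = grad^2 f:
  H = [[-1, -1], [-1, 1]]
Verify stationarity: grad f(x*) = H x* + g = (0, 0).
Eigenvalues of H: -1.4142, 1.4142.
Eigenvalues have mixed signs, so H is indefinite -> x* is a saddle point.

saddle


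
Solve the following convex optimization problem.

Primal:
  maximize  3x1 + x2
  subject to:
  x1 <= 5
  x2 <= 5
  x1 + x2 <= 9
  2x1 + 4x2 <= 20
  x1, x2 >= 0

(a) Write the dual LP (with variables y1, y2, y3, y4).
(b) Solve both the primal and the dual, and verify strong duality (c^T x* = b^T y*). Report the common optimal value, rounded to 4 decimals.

The standard primal-dual pair for 'max c^T x s.t. A x <= b, x >= 0' is:
  Dual:  min b^T y  s.t.  A^T y >= c,  y >= 0.

So the dual LP is:
  minimize  5y1 + 5y2 + 9y3 + 20y4
  subject to:
    y1 + y3 + 2y4 >= 3
    y2 + y3 + 4y4 >= 1
    y1, y2, y3, y4 >= 0

Solving the primal: x* = (5, 2.5).
  primal value c^T x* = 17.5.
Solving the dual: y* = (2.5, 0, 0, 0.25).
  dual value b^T y* = 17.5.
Strong duality: c^T x* = b^T y*. Confirmed.

17.5


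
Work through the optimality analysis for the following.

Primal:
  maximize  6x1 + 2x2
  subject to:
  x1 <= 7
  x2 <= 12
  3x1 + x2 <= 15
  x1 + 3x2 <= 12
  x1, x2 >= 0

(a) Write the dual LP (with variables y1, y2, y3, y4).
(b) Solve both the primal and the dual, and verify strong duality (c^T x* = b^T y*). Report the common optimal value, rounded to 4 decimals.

The standard primal-dual pair for 'max c^T x s.t. A x <= b, x >= 0' is:
  Dual:  min b^T y  s.t.  A^T y >= c,  y >= 0.

So the dual LP is:
  minimize  7y1 + 12y2 + 15y3 + 12y4
  subject to:
    y1 + 3y3 + y4 >= 6
    y2 + y3 + 3y4 >= 2
    y1, y2, y3, y4 >= 0

Solving the primal: x* = (4.125, 2.625).
  primal value c^T x* = 30.
Solving the dual: y* = (0, 0, 2, 0).
  dual value b^T y* = 30.
Strong duality: c^T x* = b^T y*. Confirmed.

30


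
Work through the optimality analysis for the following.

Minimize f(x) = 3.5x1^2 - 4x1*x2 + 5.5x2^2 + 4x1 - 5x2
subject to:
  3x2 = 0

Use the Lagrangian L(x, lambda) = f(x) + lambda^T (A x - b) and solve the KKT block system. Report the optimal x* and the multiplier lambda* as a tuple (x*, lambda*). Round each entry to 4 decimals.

Form the Lagrangian:
  L(x, lambda) = (1/2) x^T Q x + c^T x + lambda^T (A x - b)
Stationarity (grad_x L = 0): Q x + c + A^T lambda = 0.
Primal feasibility: A x = b.

This gives the KKT block system:
  [ Q   A^T ] [ x     ]   [-c ]
  [ A    0  ] [ lambda ] = [ b ]

Solving the linear system:
  x*      = (-0.5714, 0)
  lambda* = (0.9048)
  f(x*)   = -1.1429

x* = (-0.5714, 0), lambda* = (0.9048)


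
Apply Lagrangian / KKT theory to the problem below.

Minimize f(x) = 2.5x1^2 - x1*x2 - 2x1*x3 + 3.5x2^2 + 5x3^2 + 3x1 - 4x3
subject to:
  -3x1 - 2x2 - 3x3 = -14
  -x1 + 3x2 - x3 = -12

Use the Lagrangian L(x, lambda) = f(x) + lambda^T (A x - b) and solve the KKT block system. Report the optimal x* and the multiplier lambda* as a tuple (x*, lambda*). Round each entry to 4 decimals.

Form the Lagrangian:
  L(x, lambda) = (1/2) x^T Q x + c^T x + lambda^T (A x - b)
Stationarity (grad_x L = 0): Q x + c + A^T lambda = 0.
Primal feasibility: A x = b.

This gives the KKT block system:
  [ Q   A^T ] [ x     ]   [-c ]
  [ A    0  ] [ lambda ] = [ b ]

Solving the linear system:
  x*      = (3.3158, -2, 2.6842)
  lambda* = (2.8469, 7.6699)
  f(x*)   = 65.5526

x* = (3.3158, -2, 2.6842), lambda* = (2.8469, 7.6699)


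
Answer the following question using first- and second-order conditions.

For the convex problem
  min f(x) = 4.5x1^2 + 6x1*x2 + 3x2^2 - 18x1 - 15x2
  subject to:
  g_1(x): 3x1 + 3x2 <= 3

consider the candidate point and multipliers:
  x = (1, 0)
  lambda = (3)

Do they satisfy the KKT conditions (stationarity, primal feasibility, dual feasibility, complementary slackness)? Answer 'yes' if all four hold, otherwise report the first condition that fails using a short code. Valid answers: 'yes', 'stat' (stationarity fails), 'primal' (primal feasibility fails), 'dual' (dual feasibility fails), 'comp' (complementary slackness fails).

Gradient of f: grad f(x) = Q x + c = (-9, -9)
Constraint values g_i(x) = a_i^T x - b_i:
  g_1((1, 0)) = 0
Stationarity residual: grad f(x) + sum_i lambda_i a_i = (0, 0)
  -> stationarity OK
Primal feasibility (all g_i <= 0): OK
Dual feasibility (all lambda_i >= 0): OK
Complementary slackness (lambda_i * g_i(x) = 0 for all i): OK

Verdict: yes, KKT holds.

yes


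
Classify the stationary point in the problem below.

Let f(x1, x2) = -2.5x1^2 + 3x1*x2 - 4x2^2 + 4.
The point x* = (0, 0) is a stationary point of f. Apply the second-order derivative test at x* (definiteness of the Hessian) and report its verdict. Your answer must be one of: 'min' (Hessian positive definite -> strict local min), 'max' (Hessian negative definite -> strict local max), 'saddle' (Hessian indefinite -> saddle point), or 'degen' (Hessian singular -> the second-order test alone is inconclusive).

Compute the Hessian H = grad^2 f:
  H = [[-5, 3], [3, -8]]
Verify stationarity: grad f(x*) = H x* + g = (0, 0).
Eigenvalues of H: -9.8541, -3.1459.
Both eigenvalues < 0, so H is negative definite -> x* is a strict local max.

max


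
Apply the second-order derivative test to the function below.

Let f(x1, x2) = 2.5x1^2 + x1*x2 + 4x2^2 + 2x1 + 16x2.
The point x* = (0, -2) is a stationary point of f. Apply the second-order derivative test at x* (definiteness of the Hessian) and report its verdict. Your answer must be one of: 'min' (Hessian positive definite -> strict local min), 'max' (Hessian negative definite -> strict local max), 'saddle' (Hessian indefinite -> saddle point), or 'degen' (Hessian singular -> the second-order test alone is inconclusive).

Compute the Hessian H = grad^2 f:
  H = [[5, 1], [1, 8]]
Verify stationarity: grad f(x*) = H x* + g = (0, 0).
Eigenvalues of H: 4.6972, 8.3028.
Both eigenvalues > 0, so H is positive definite -> x* is a strict local min.

min


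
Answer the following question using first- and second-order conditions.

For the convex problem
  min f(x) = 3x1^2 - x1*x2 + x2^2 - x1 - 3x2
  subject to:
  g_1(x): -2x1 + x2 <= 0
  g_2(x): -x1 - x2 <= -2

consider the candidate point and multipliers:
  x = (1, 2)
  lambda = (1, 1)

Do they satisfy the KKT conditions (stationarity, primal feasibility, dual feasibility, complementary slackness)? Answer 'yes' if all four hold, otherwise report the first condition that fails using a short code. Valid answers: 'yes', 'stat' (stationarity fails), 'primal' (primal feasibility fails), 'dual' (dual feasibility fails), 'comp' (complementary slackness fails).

Gradient of f: grad f(x) = Q x + c = (3, 0)
Constraint values g_i(x) = a_i^T x - b_i:
  g_1((1, 2)) = 0
  g_2((1, 2)) = -1
Stationarity residual: grad f(x) + sum_i lambda_i a_i = (0, 0)
  -> stationarity OK
Primal feasibility (all g_i <= 0): OK
Dual feasibility (all lambda_i >= 0): OK
Complementary slackness (lambda_i * g_i(x) = 0 for all i): FAILS

Verdict: the first failing condition is complementary_slackness -> comp.

comp


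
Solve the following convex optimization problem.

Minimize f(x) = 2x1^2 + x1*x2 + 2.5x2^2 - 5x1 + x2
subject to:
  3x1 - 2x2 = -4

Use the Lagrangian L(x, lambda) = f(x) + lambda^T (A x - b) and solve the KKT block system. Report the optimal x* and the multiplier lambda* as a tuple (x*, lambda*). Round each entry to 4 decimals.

Form the Lagrangian:
  L(x, lambda) = (1/2) x^T Q x + c^T x + lambda^T (A x - b)
Stationarity (grad_x L = 0): Q x + c + A^T lambda = 0.
Primal feasibility: A x = b.

This gives the KKT block system:
  [ Q   A^T ] [ x     ]   [-c ]
  [ A    0  ] [ lambda ] = [ b ]

Solving the linear system:
  x*      = (-0.7397, 0.8904)
  lambda* = (2.3562)
  f(x*)   = 7.0068

x* = (-0.7397, 0.8904), lambda* = (2.3562)


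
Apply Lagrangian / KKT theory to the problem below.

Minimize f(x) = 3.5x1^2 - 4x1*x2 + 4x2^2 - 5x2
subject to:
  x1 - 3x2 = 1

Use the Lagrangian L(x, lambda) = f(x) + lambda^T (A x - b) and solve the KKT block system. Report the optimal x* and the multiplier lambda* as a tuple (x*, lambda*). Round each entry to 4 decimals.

Form the Lagrangian:
  L(x, lambda) = (1/2) x^T Q x + c^T x + lambda^T (A x - b)
Stationarity (grad_x L = 0): Q x + c + A^T lambda = 0.
Primal feasibility: A x = b.

This gives the KKT block system:
  [ Q   A^T ] [ x     ]   [-c ]
  [ A    0  ] [ lambda ] = [ b ]

Solving the linear system:
  x*      = (0.234, -0.2553)
  lambda* = (-2.6596)
  f(x*)   = 1.9681

x* = (0.234, -0.2553), lambda* = (-2.6596)


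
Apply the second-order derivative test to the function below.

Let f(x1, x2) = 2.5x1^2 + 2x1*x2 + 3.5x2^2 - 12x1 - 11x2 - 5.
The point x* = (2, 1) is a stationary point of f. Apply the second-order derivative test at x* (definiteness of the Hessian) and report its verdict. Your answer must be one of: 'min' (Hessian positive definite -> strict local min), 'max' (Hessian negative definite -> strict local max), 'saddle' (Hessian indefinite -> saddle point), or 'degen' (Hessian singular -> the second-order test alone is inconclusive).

Compute the Hessian H = grad^2 f:
  H = [[5, 2], [2, 7]]
Verify stationarity: grad f(x*) = H x* + g = (0, 0).
Eigenvalues of H: 3.7639, 8.2361.
Both eigenvalues > 0, so H is positive definite -> x* is a strict local min.

min


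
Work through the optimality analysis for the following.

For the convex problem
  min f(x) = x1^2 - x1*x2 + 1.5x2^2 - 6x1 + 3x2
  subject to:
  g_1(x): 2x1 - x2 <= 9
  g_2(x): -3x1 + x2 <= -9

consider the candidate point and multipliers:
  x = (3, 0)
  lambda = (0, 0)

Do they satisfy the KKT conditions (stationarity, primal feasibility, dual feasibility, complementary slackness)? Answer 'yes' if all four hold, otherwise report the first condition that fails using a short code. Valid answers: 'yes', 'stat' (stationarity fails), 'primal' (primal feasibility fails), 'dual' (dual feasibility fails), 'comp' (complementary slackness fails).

Gradient of f: grad f(x) = Q x + c = (0, 0)
Constraint values g_i(x) = a_i^T x - b_i:
  g_1((3, 0)) = -3
  g_2((3, 0)) = 0
Stationarity residual: grad f(x) + sum_i lambda_i a_i = (0, 0)
  -> stationarity OK
Primal feasibility (all g_i <= 0): OK
Dual feasibility (all lambda_i >= 0): OK
Complementary slackness (lambda_i * g_i(x) = 0 for all i): OK

Verdict: yes, KKT holds.

yes


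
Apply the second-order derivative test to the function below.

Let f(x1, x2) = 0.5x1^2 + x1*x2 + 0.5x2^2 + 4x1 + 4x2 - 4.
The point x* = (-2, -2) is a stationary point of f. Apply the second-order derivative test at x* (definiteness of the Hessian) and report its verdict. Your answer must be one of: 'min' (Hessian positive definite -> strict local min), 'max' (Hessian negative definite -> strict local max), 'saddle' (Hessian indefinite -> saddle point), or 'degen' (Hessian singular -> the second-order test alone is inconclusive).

Compute the Hessian H = grad^2 f:
  H = [[1, 1], [1, 1]]
Verify stationarity: grad f(x*) = H x* + g = (0, 0).
Eigenvalues of H: 0, 2.
H has a zero eigenvalue (singular; positive semidefinite but not definite), so H is neither positive definite, negative definite, nor indefinite. The second-order test alone is inconclusive -> degen.
(Indeed, f is constant along the null direction of H through x*, so x* is not a strict local extremum.)

degen


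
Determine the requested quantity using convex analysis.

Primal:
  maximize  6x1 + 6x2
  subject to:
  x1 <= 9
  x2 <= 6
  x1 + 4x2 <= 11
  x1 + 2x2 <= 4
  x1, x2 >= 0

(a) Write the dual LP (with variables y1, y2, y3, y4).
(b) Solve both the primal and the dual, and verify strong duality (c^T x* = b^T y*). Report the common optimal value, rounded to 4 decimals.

The standard primal-dual pair for 'max c^T x s.t. A x <= b, x >= 0' is:
  Dual:  min b^T y  s.t.  A^T y >= c,  y >= 0.

So the dual LP is:
  minimize  9y1 + 6y2 + 11y3 + 4y4
  subject to:
    y1 + y3 + y4 >= 6
    y2 + 4y3 + 2y4 >= 6
    y1, y2, y3, y4 >= 0

Solving the primal: x* = (4, 0).
  primal value c^T x* = 24.
Solving the dual: y* = (0, 0, 0, 6).
  dual value b^T y* = 24.
Strong duality: c^T x* = b^T y*. Confirmed.

24


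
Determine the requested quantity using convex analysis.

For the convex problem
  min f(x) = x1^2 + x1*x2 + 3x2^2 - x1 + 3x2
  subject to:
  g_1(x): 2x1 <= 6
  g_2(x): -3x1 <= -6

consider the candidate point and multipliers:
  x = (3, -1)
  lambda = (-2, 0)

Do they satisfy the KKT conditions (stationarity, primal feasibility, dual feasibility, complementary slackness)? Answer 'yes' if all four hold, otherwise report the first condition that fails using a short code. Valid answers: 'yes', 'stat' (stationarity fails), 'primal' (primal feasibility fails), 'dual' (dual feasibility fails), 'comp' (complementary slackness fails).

Gradient of f: grad f(x) = Q x + c = (4, 0)
Constraint values g_i(x) = a_i^T x - b_i:
  g_1((3, -1)) = 0
  g_2((3, -1)) = -3
Stationarity residual: grad f(x) + sum_i lambda_i a_i = (0, 0)
  -> stationarity OK
Primal feasibility (all g_i <= 0): OK
Dual feasibility (all lambda_i >= 0): FAILS
Complementary slackness (lambda_i * g_i(x) = 0 for all i): OK

Verdict: the first failing condition is dual_feasibility -> dual.

dual


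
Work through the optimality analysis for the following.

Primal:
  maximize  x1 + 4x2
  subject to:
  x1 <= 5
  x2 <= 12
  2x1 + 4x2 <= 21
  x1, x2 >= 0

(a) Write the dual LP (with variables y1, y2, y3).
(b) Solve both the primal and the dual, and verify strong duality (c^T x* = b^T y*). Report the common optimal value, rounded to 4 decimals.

The standard primal-dual pair for 'max c^T x s.t. A x <= b, x >= 0' is:
  Dual:  min b^T y  s.t.  A^T y >= c,  y >= 0.

So the dual LP is:
  minimize  5y1 + 12y2 + 21y3
  subject to:
    y1 + 2y3 >= 1
    y2 + 4y3 >= 4
    y1, y2, y3 >= 0

Solving the primal: x* = (0, 5.25).
  primal value c^T x* = 21.
Solving the dual: y* = (0, 0, 1).
  dual value b^T y* = 21.
Strong duality: c^T x* = b^T y*. Confirmed.

21


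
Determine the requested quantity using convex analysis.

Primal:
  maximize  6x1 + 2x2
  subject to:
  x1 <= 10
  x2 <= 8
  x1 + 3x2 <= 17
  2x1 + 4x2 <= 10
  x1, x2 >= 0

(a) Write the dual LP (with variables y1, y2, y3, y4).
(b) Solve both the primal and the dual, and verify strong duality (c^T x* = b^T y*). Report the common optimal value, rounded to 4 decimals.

The standard primal-dual pair for 'max c^T x s.t. A x <= b, x >= 0' is:
  Dual:  min b^T y  s.t.  A^T y >= c,  y >= 0.

So the dual LP is:
  minimize  10y1 + 8y2 + 17y3 + 10y4
  subject to:
    y1 + y3 + 2y4 >= 6
    y2 + 3y3 + 4y4 >= 2
    y1, y2, y3, y4 >= 0

Solving the primal: x* = (5, 0).
  primal value c^T x* = 30.
Solving the dual: y* = (0, 0, 0, 3).
  dual value b^T y* = 30.
Strong duality: c^T x* = b^T y*. Confirmed.

30


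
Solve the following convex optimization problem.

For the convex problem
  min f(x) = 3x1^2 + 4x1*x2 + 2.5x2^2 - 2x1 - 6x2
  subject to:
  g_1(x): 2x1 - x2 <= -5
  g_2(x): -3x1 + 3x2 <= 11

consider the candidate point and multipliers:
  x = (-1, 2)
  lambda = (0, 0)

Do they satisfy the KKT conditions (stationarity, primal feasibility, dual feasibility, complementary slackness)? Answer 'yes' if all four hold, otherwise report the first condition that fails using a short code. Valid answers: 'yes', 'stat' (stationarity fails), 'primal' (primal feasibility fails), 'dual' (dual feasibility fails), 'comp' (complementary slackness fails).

Gradient of f: grad f(x) = Q x + c = (0, 0)
Constraint values g_i(x) = a_i^T x - b_i:
  g_1((-1, 2)) = 1
  g_2((-1, 2)) = -2
Stationarity residual: grad f(x) + sum_i lambda_i a_i = (0, 0)
  -> stationarity OK
Primal feasibility (all g_i <= 0): FAILS
Dual feasibility (all lambda_i >= 0): OK
Complementary slackness (lambda_i * g_i(x) = 0 for all i): OK

Verdict: the first failing condition is primal_feasibility -> primal.

primal


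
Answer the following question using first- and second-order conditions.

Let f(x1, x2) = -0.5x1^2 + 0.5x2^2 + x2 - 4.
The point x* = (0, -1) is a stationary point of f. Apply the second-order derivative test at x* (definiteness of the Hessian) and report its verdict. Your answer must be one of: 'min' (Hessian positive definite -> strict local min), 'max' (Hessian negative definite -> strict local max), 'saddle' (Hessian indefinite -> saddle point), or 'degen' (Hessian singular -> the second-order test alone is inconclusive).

Compute the Hessian H = grad^2 f:
  H = [[-1, 0], [0, 1]]
Verify stationarity: grad f(x*) = H x* + g = (0, 0).
Eigenvalues of H: -1, 1.
Eigenvalues have mixed signs, so H is indefinite -> x* is a saddle point.

saddle


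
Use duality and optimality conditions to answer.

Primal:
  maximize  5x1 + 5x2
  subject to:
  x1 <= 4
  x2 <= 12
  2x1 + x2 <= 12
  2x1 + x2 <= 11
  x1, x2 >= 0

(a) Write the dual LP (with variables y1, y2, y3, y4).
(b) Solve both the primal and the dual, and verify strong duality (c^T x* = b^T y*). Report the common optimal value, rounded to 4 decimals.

The standard primal-dual pair for 'max c^T x s.t. A x <= b, x >= 0' is:
  Dual:  min b^T y  s.t.  A^T y >= c,  y >= 0.

So the dual LP is:
  minimize  4y1 + 12y2 + 12y3 + 11y4
  subject to:
    y1 + 2y3 + 2y4 >= 5
    y2 + y3 + y4 >= 5
    y1, y2, y3, y4 >= 0

Solving the primal: x* = (0, 11).
  primal value c^T x* = 55.
Solving the dual: y* = (0, 0, 0, 5).
  dual value b^T y* = 55.
Strong duality: c^T x* = b^T y*. Confirmed.

55


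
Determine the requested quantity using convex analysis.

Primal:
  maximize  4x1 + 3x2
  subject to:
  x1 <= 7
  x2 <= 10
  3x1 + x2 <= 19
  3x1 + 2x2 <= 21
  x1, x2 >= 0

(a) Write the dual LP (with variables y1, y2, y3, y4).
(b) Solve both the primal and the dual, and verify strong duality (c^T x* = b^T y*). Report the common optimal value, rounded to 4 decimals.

The standard primal-dual pair for 'max c^T x s.t. A x <= b, x >= 0' is:
  Dual:  min b^T y  s.t.  A^T y >= c,  y >= 0.

So the dual LP is:
  minimize  7y1 + 10y2 + 19y3 + 21y4
  subject to:
    y1 + 3y3 + 3y4 >= 4
    y2 + y3 + 2y4 >= 3
    y1, y2, y3, y4 >= 0

Solving the primal: x* = (0.3333, 10).
  primal value c^T x* = 31.3333.
Solving the dual: y* = (0, 0.3333, 0, 1.3333).
  dual value b^T y* = 31.3333.
Strong duality: c^T x* = b^T y*. Confirmed.

31.3333


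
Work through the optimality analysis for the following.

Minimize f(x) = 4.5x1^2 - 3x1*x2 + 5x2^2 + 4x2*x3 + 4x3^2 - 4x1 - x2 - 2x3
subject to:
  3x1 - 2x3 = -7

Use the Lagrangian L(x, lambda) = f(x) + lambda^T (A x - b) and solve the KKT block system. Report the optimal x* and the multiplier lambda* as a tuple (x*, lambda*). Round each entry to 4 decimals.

Form the Lagrangian:
  L(x, lambda) = (1/2) x^T Q x + c^T x + lambda^T (A x - b)
Stationarity (grad_x L = 0): Q x + c + A^T lambda = 0.
Primal feasibility: A x = b.

This gives the KKT block system:
  [ Q   A^T ] [ x     ]   [-c ]
  [ A    0  ] [ lambda ] = [ b ]

Solving the linear system:
  x*      = (-1.1916, -0.9425, 1.7126)
  lambda* = (3.9655)
  f(x*)   = 15.0211

x* = (-1.1916, -0.9425, 1.7126), lambda* = (3.9655)


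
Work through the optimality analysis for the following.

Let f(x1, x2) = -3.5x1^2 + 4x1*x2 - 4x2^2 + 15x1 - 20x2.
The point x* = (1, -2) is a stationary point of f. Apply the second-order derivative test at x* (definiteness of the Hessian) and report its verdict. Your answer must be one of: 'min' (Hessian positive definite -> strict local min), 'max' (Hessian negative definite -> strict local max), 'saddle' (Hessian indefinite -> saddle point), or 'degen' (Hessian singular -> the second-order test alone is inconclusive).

Compute the Hessian H = grad^2 f:
  H = [[-7, 4], [4, -8]]
Verify stationarity: grad f(x*) = H x* + g = (0, 0).
Eigenvalues of H: -11.5311, -3.4689.
Both eigenvalues < 0, so H is negative definite -> x* is a strict local max.

max


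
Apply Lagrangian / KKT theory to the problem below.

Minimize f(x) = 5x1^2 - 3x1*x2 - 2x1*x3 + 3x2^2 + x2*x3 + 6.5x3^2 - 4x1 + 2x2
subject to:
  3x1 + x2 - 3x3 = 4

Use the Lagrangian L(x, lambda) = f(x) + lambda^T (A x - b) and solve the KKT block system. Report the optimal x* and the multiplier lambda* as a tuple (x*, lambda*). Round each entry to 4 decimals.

Form the Lagrangian:
  L(x, lambda) = (1/2) x^T Q x + c^T x + lambda^T (A x - b)
Stationarity (grad_x L = 0): Q x + c + A^T lambda = 0.
Primal feasibility: A x = b.

This gives the KKT block system:
  [ Q   A^T ] [ x     ]   [-c ]
  [ A    0  ] [ lambda ] = [ b ]

Solving the linear system:
  x*      = (0.9442, 0.4361, -0.2438)
  lambda* = (-1.5404)
  f(x*)   = 1.6285

x* = (0.9442, 0.4361, -0.2438), lambda* = (-1.5404)


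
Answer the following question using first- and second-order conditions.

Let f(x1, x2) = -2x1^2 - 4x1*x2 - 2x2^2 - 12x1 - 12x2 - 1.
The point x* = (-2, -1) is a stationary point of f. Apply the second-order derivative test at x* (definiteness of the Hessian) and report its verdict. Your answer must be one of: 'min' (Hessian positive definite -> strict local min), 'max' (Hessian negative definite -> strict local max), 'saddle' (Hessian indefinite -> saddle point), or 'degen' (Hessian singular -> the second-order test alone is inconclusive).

Compute the Hessian H = grad^2 f:
  H = [[-4, -4], [-4, -4]]
Verify stationarity: grad f(x*) = H x* + g = (0, 0).
Eigenvalues of H: -8, 0.
H has a zero eigenvalue (singular; negative semidefinite but not definite), so H is neither positive definite, negative definite, nor indefinite. The second-order test alone is inconclusive -> degen.
(Indeed, f is constant along the null direction of H through x*, so x* is not a strict local extremum.)

degen


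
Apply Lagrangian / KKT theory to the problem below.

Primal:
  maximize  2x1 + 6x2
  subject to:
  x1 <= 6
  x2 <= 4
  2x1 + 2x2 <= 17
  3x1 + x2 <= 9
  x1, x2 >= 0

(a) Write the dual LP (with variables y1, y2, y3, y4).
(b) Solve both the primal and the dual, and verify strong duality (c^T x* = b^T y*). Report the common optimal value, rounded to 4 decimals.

The standard primal-dual pair for 'max c^T x s.t. A x <= b, x >= 0' is:
  Dual:  min b^T y  s.t.  A^T y >= c,  y >= 0.

So the dual LP is:
  minimize  6y1 + 4y2 + 17y3 + 9y4
  subject to:
    y1 + 2y3 + 3y4 >= 2
    y2 + 2y3 + y4 >= 6
    y1, y2, y3, y4 >= 0

Solving the primal: x* = (1.6667, 4).
  primal value c^T x* = 27.3333.
Solving the dual: y* = (0, 5.3333, 0, 0.6667).
  dual value b^T y* = 27.3333.
Strong duality: c^T x* = b^T y*. Confirmed.

27.3333


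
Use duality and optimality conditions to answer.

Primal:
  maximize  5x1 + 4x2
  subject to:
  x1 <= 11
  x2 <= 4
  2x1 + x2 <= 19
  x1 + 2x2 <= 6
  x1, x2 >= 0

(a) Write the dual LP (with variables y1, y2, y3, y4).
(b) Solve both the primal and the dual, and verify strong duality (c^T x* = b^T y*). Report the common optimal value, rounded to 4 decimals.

The standard primal-dual pair for 'max c^T x s.t. A x <= b, x >= 0' is:
  Dual:  min b^T y  s.t.  A^T y >= c,  y >= 0.

So the dual LP is:
  minimize  11y1 + 4y2 + 19y3 + 6y4
  subject to:
    y1 + 2y3 + y4 >= 5
    y2 + y3 + 2y4 >= 4
    y1, y2, y3, y4 >= 0

Solving the primal: x* = (6, 0).
  primal value c^T x* = 30.
Solving the dual: y* = (0, 0, 0, 5).
  dual value b^T y* = 30.
Strong duality: c^T x* = b^T y*. Confirmed.

30


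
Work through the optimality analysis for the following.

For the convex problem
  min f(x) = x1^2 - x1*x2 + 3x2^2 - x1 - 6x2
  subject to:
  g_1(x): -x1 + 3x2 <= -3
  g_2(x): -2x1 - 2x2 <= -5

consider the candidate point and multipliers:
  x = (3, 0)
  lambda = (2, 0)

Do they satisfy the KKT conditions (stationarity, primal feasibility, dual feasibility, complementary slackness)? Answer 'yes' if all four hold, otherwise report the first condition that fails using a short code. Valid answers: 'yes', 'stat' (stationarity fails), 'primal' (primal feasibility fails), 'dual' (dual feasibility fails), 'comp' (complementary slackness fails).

Gradient of f: grad f(x) = Q x + c = (5, -9)
Constraint values g_i(x) = a_i^T x - b_i:
  g_1((3, 0)) = 0
  g_2((3, 0)) = -1
Stationarity residual: grad f(x) + sum_i lambda_i a_i = (3, -3)
  -> stationarity FAILS
Primal feasibility (all g_i <= 0): OK
Dual feasibility (all lambda_i >= 0): OK
Complementary slackness (lambda_i * g_i(x) = 0 for all i): OK

Verdict: the first failing condition is stationarity -> stat.

stat


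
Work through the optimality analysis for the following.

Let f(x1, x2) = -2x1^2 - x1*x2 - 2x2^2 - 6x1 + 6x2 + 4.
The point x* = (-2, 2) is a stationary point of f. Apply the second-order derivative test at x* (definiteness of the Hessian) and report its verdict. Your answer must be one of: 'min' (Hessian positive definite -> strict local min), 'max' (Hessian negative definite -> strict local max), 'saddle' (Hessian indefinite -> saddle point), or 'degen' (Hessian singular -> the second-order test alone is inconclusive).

Compute the Hessian H = grad^2 f:
  H = [[-4, -1], [-1, -4]]
Verify stationarity: grad f(x*) = H x* + g = (0, 0).
Eigenvalues of H: -5, -3.
Both eigenvalues < 0, so H is negative definite -> x* is a strict local max.

max


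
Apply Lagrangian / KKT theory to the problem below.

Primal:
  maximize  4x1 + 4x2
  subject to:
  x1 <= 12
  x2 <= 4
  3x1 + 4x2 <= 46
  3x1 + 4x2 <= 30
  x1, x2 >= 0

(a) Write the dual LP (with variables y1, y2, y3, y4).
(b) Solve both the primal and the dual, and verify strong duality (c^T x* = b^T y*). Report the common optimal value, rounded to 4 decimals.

The standard primal-dual pair for 'max c^T x s.t. A x <= b, x >= 0' is:
  Dual:  min b^T y  s.t.  A^T y >= c,  y >= 0.

So the dual LP is:
  minimize  12y1 + 4y2 + 46y3 + 30y4
  subject to:
    y1 + 3y3 + 3y4 >= 4
    y2 + 4y3 + 4y4 >= 4
    y1, y2, y3, y4 >= 0

Solving the primal: x* = (10, 0).
  primal value c^T x* = 40.
Solving the dual: y* = (0, 0, 0, 1.3333).
  dual value b^T y* = 40.
Strong duality: c^T x* = b^T y*. Confirmed.

40


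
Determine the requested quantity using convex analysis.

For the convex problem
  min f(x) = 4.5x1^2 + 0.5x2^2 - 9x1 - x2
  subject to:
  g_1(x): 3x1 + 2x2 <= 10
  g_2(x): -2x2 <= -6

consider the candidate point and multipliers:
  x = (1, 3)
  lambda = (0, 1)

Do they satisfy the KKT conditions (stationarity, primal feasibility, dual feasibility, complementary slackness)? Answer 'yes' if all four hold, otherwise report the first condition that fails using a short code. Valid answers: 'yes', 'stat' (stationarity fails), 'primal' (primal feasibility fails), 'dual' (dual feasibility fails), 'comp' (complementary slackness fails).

Gradient of f: grad f(x) = Q x + c = (0, 2)
Constraint values g_i(x) = a_i^T x - b_i:
  g_1((1, 3)) = -1
  g_2((1, 3)) = 0
Stationarity residual: grad f(x) + sum_i lambda_i a_i = (0, 0)
  -> stationarity OK
Primal feasibility (all g_i <= 0): OK
Dual feasibility (all lambda_i >= 0): OK
Complementary slackness (lambda_i * g_i(x) = 0 for all i): OK

Verdict: yes, KKT holds.

yes


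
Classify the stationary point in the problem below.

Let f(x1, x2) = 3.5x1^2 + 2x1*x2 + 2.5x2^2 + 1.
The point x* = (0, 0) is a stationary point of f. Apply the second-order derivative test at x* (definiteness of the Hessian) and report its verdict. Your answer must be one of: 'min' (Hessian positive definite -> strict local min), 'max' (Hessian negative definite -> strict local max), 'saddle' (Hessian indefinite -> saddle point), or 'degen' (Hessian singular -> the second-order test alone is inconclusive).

Compute the Hessian H = grad^2 f:
  H = [[7, 2], [2, 5]]
Verify stationarity: grad f(x*) = H x* + g = (0, 0).
Eigenvalues of H: 3.7639, 8.2361.
Both eigenvalues > 0, so H is positive definite -> x* is a strict local min.

min
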